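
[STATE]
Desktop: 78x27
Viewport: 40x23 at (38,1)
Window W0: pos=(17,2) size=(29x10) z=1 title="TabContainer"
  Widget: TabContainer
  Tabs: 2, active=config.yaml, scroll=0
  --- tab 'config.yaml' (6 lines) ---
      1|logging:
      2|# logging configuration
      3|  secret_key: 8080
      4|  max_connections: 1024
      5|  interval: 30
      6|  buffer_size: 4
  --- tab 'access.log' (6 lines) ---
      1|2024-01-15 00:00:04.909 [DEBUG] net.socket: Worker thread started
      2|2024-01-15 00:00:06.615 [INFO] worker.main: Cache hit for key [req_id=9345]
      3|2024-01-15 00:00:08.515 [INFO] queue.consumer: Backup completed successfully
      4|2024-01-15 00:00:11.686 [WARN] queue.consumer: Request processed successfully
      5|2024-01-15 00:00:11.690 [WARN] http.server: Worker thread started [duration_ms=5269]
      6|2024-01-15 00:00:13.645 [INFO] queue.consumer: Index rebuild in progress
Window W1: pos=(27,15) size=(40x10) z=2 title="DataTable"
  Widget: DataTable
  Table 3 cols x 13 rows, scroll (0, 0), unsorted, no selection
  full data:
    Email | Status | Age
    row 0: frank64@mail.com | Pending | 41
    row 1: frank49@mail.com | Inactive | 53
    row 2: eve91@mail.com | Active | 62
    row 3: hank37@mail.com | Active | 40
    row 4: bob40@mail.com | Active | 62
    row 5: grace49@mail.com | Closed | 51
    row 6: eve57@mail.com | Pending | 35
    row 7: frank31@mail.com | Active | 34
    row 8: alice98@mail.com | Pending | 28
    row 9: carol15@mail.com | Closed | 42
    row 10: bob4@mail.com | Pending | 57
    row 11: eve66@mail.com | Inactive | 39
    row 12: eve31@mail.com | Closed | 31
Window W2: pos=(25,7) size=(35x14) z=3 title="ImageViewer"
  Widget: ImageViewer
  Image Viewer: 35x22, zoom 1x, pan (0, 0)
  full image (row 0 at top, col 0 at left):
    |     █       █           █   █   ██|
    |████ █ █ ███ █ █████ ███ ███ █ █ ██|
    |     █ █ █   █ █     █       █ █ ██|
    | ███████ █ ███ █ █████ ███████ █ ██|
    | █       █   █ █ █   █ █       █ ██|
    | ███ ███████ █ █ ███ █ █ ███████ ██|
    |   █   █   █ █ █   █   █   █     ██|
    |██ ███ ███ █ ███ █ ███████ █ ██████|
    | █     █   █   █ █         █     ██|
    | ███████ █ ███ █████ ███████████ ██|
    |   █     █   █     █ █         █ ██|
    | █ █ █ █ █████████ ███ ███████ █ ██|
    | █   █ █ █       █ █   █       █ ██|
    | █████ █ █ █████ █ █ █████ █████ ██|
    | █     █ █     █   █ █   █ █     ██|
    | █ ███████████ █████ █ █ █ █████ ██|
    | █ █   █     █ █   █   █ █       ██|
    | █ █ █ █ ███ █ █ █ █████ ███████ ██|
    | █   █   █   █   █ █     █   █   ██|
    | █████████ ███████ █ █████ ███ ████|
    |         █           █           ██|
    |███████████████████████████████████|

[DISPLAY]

                                        
━━━━━━━┓                                
       ┃                                
───────┨                                
s.log  ┃                                
───────┃                                
━━━━━━━━━━━━━━━━━━━━━┓                  
                     ┃                  
─────────────────────┨                  
 █           █   █   ┃                  
 █ █████ ███ ███ █ █ ┃                  
 █ █     █       █ █ ┃                  
██ █ █████ ███████ █ ┃                  
 █ █ █   █ █       █ ┃                  
 █ █ ███ █ █ ███████ ┃━━━━━━┓           
 █ █   █   █   █     ┃      ┃           
 ███ █ ███████ █ ████┃──────┨           
   █ █         █     ┃      ┃           
██ █████ ███████████ ┃      ┃           
━━━━━━━━━━━━━━━━━━━━━┛      ┃           
il.com│Inactive│53          ┃           
.com  │Active  │62          ┃           
l.com │Active  │40          ┃           


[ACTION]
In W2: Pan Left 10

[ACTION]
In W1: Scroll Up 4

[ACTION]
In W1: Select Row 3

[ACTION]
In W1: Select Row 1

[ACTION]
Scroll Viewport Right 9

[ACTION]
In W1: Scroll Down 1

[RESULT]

                                        
━━━━━━━┓                                
       ┃                                
───────┨                                
s.log  ┃                                
───────┃                                
━━━━━━━━━━━━━━━━━━━━━┓                  
                     ┃                  
─────────────────────┨                  
 █           █   █   ┃                  
 █ █████ ███ ███ █ █ ┃                  
 █ █     █       █ █ ┃                  
██ █ █████ ███████ █ ┃                  
 █ █ █   █ █       █ ┃                  
 █ █ ███ █ █ ███████ ┃━━━━━━┓           
 █ █   █   █   █     ┃      ┃           
 ███ █ ███████ █ ████┃──────┨           
   █ █         █     ┃      ┃           
██ █████ ███████████ ┃      ┃           
━━━━━━━━━━━━━━━━━━━━━┛      ┃           
.com  │Active  │62          ┃           
l.com │Active  │40          ┃           
.com  │Active  │62          ┃           


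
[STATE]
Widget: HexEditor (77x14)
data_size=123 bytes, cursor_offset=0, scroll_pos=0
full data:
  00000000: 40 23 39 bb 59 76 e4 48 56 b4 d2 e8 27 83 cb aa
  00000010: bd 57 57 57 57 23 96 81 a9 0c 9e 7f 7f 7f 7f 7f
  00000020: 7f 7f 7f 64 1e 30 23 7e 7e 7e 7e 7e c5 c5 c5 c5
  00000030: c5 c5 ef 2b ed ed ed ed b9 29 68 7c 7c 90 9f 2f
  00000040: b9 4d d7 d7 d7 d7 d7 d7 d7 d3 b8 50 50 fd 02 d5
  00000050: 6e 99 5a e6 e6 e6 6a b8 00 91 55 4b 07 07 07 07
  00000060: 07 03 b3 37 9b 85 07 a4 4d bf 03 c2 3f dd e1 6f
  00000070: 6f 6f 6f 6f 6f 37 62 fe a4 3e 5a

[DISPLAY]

00000000  40 23 39 bb 59 76 e4 48  56 b4 d2 e8 27 83 cb aa  |@#9.Yv.HV...'...
00000010  bd 57 57 57 57 23 96 81  a9 0c 9e 7f 7f 7f 7f 7f  |.WWWW#..........
00000020  7f 7f 7f 64 1e 30 23 7e  7e 7e 7e 7e c5 c5 c5 c5  |...d.0#~~~~~....
00000030  c5 c5 ef 2b ed ed ed ed  b9 29 68 7c 7c 90 9f 2f  |...+.....)h||../
00000040  b9 4d d7 d7 d7 d7 d7 d7  d7 d3 b8 50 50 fd 02 d5  |.M.........PP...
00000050  6e 99 5a e6 e6 e6 6a b8  00 91 55 4b 07 07 07 07  |n.Z...j...UK....
00000060  07 03 b3 37 9b 85 07 a4  4d bf 03 c2 3f dd e1 6f  |...7....M...?..o
00000070  6f 6f 6f 6f 6f 37 62 fe  a4 3e 5a                 |ooooo7b..>Z     
                                                                             
                                                                             
                                                                             
                                                                             
                                                                             
                                                                             


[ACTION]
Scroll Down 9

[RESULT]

00000070  6f 6f 6f 6f 6f 37 62 fe  a4 3e 5a                 |ooooo7b..>Z     
                                                                             
                                                                             
                                                                             
                                                                             
                                                                             
                                                                             
                                                                             
                                                                             
                                                                             
                                                                             
                                                                             
                                                                             
                                                                             


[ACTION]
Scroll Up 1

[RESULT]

00000060  07 03 b3 37 9b 85 07 a4  4d bf 03 c2 3f dd e1 6f  |...7....M...?..o
00000070  6f 6f 6f 6f 6f 37 62 fe  a4 3e 5a                 |ooooo7b..>Z     
                                                                             
                                                                             
                                                                             
                                                                             
                                                                             
                                                                             
                                                                             
                                                                             
                                                                             
                                                                             
                                                                             
                                                                             


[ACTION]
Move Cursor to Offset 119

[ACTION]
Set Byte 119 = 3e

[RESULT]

00000060  07 03 b3 37 9b 85 07 a4  4d bf 03 c2 3f dd e1 6f  |...7....M...?..o
00000070  6f 6f 6f 6f 6f 37 62 3E  a4 3e 5a                 |ooooo7b>.>Z     
                                                                             
                                                                             
                                                                             
                                                                             
                                                                             
                                                                             
                                                                             
                                                                             
                                                                             
                                                                             
                                                                             
                                                                             


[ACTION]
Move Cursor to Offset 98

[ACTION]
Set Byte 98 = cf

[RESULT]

00000060  07 03 CF 37 9b 85 07 a4  4d bf 03 c2 3f dd e1 6f  |...7....M...?..o
00000070  6f 6f 6f 6f 6f 37 62 3e  a4 3e 5a                 |ooooo7b>.>Z     
                                                                             
                                                                             
                                                                             
                                                                             
                                                                             
                                                                             
                                                                             
                                                                             
                                                                             
                                                                             
                                                                             
                                                                             


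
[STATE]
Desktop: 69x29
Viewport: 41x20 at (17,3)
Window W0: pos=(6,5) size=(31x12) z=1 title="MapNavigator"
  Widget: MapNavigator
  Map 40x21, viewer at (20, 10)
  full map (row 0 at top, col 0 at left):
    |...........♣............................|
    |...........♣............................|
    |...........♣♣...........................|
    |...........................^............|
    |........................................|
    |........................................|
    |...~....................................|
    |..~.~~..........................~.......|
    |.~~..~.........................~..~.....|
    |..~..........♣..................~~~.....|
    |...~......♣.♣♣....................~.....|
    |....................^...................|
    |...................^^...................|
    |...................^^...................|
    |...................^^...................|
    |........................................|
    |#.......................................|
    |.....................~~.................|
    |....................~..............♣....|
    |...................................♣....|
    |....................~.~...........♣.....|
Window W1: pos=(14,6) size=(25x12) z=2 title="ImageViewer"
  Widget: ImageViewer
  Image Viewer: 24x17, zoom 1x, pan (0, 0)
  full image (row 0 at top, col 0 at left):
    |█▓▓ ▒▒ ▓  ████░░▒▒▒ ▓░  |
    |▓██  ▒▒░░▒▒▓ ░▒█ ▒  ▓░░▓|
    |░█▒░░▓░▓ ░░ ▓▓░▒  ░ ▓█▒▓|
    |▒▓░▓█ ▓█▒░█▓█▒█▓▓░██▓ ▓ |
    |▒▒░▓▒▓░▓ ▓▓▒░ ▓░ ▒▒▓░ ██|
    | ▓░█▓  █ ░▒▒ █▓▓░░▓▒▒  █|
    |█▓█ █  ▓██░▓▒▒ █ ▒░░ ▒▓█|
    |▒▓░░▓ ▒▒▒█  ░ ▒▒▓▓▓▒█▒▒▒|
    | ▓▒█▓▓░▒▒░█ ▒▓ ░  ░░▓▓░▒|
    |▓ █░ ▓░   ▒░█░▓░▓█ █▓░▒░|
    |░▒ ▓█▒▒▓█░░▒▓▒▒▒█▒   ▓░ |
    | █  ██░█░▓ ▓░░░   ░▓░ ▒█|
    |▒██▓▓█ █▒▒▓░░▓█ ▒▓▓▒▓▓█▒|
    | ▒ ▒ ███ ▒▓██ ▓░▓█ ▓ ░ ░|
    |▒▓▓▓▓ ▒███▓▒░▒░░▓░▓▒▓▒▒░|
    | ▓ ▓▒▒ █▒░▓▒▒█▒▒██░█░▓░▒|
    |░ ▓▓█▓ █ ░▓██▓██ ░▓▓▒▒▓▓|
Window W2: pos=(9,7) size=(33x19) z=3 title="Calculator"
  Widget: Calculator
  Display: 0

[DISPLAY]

                                         
                                         
━━━━━━━━━━━━━━━━━━━┓                     
━━━━━━━━━━━━━━━━━━━━━┓                   
━━━━━━━━━━━━━━━━━━━━━━━━┓                
ator                    ┃                
────────────────────────┨                
                       0┃                
─┬───┬───┐              ┃                
 │ 9 │ ÷ │              ┃                
─┼───┼───┤              ┃                
 │ 6 │ × │              ┃                
─┼───┼───┤              ┃                
 │ 3 │ - │              ┃                
─┼───┼───┤              ┃                
 │ = │ + │              ┃                
─┼───┼───┤              ┃                
C│ MR│ M+│              ┃                
─┴───┴───┘              ┃                
                        ┃                


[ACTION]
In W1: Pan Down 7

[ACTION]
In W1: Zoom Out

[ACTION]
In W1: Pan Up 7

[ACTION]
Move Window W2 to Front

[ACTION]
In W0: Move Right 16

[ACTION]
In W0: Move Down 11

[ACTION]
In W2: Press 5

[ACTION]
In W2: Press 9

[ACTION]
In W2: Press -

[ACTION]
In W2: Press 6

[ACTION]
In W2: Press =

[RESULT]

                                         
                                         
━━━━━━━━━━━━━━━━━━━┓                     
━━━━━━━━━━━━━━━━━━━━━┓                   
━━━━━━━━━━━━━━━━━━━━━━━━┓                
ator                    ┃                
────────────────────────┨                
                      53┃                
─┬───┬───┐              ┃                
 │ 9 │ ÷ │              ┃                
─┼───┼───┤              ┃                
 │ 6 │ × │              ┃                
─┼───┼───┤              ┃                
 │ 3 │ - │              ┃                
─┼───┼───┤              ┃                
 │ = │ + │              ┃                
─┼───┼───┤              ┃                
C│ MR│ M+│              ┃                
─┴───┴───┘              ┃                
                        ┃                


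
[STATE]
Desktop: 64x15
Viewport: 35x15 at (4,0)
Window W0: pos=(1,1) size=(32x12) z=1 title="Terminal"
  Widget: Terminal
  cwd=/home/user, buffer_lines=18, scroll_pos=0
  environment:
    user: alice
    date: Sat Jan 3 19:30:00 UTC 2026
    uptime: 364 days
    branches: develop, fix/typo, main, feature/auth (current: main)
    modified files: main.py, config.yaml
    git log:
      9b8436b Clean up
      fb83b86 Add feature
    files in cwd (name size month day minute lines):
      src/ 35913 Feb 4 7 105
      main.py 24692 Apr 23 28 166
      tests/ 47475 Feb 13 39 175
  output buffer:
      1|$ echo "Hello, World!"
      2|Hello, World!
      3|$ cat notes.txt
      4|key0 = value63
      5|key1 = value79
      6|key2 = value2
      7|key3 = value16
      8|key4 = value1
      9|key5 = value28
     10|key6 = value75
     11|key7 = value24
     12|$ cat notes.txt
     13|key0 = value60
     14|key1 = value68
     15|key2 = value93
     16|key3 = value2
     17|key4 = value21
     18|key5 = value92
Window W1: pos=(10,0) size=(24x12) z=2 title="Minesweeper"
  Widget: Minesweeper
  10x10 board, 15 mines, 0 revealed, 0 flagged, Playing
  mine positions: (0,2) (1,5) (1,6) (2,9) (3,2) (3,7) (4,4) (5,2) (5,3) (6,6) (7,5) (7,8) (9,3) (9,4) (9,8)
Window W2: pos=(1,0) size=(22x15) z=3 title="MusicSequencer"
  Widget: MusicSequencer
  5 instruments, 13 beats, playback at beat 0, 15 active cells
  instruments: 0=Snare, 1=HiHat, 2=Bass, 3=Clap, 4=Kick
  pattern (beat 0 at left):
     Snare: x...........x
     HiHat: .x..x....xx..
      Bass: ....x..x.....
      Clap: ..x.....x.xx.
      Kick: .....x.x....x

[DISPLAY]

━━━━━━━━━━━━━━━━━━┓━━━━━━━━━━┓     
usicSequencer     ┃          ┃     
──────────────────┨──────────┨     
    ▼123456789012 ┃          ┃     
nare█···········█ ┃          ┃     
iHat·█··█····██·· ┃          ┃     
Bass····█··█····· ┃          ┃     
Clap··█·····█·██· ┃          ┃     
Kick·····█·█····█ ┃          ┃     
                  ┃          ┃     
                  ┃          ┃     
                  ┃━━━━━━━━━━┛     
                  ┃━━━━━━━━━┛      
                  ┃                
━━━━━━━━━━━━━━━━━━┛                


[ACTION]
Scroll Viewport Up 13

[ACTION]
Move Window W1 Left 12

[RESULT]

━━━━━━━━━━━━━━━━━━┓┓               
usicSequencer     ┃┃━━━━━━━━┓      
──────────────────┨┨        ┃      
    ▼123456789012 ┃┃────────┨      
nare█···········█ ┃┃        ┃      
iHat·█··█····██·· ┃┃        ┃      
Bass····█··█····· ┃┃        ┃      
Clap··█·····█·██· ┃┃        ┃      
Kick·····█·█····█ ┃┃        ┃      
                  ┃┃        ┃      
                  ┃┃        ┃      
                  ┃┛        ┃      
                  ┃━━━━━━━━━┛      
                  ┃                
━━━━━━━━━━━━━━━━━━┛                


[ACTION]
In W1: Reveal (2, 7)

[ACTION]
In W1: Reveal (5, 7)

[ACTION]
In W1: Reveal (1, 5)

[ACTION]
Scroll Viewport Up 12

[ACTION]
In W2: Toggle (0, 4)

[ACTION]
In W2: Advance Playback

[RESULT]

━━━━━━━━━━━━━━━━━━┓┓               
usicSequencer     ┃┃━━━━━━━━┓      
──────────────────┨┨        ┃      
    0▼23456789012 ┃┃────────┨      
nare█···█·······█ ┃┃        ┃      
iHat·█··█····██·· ┃┃        ┃      
Bass····█··█····· ┃┃        ┃      
Clap··█·····█·██· ┃┃        ┃      
Kick·····█·█····█ ┃┃        ┃      
                  ┃┃        ┃      
                  ┃┃        ┃      
                  ┃┛        ┃      
                  ┃━━━━━━━━━┛      
                  ┃                
━━━━━━━━━━━━━━━━━━┛                


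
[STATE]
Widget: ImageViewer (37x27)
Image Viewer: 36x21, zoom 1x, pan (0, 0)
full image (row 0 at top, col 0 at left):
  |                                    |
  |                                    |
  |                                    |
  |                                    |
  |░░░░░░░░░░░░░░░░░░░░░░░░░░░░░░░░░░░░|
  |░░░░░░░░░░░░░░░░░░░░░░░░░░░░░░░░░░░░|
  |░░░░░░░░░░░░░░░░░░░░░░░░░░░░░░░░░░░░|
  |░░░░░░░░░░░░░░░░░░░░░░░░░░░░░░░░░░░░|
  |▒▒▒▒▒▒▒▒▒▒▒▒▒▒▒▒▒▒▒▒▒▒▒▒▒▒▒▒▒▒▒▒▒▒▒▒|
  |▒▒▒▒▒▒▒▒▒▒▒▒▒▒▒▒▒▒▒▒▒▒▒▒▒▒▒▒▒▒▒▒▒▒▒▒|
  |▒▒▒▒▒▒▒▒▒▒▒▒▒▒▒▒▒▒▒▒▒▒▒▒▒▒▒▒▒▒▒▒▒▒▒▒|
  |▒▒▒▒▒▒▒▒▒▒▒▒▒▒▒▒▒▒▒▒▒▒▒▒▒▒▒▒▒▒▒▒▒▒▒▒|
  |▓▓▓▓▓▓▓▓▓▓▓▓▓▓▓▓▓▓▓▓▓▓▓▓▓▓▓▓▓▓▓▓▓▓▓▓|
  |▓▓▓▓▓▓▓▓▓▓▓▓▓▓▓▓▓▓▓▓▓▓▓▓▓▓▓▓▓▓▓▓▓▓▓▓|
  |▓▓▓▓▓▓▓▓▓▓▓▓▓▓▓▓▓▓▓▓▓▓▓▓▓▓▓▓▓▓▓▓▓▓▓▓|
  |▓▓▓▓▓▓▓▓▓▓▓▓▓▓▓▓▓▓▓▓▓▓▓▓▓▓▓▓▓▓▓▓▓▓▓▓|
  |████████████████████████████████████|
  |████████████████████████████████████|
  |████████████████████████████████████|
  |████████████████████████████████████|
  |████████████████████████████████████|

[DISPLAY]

                                     
                                     
                                     
                                     
░░░░░░░░░░░░░░░░░░░░░░░░░░░░░░░░░░░░ 
░░░░░░░░░░░░░░░░░░░░░░░░░░░░░░░░░░░░ 
░░░░░░░░░░░░░░░░░░░░░░░░░░░░░░░░░░░░ 
░░░░░░░░░░░░░░░░░░░░░░░░░░░░░░░░░░░░ 
▒▒▒▒▒▒▒▒▒▒▒▒▒▒▒▒▒▒▒▒▒▒▒▒▒▒▒▒▒▒▒▒▒▒▒▒ 
▒▒▒▒▒▒▒▒▒▒▒▒▒▒▒▒▒▒▒▒▒▒▒▒▒▒▒▒▒▒▒▒▒▒▒▒ 
▒▒▒▒▒▒▒▒▒▒▒▒▒▒▒▒▒▒▒▒▒▒▒▒▒▒▒▒▒▒▒▒▒▒▒▒ 
▒▒▒▒▒▒▒▒▒▒▒▒▒▒▒▒▒▒▒▒▒▒▒▒▒▒▒▒▒▒▒▒▒▒▒▒ 
▓▓▓▓▓▓▓▓▓▓▓▓▓▓▓▓▓▓▓▓▓▓▓▓▓▓▓▓▓▓▓▓▓▓▓▓ 
▓▓▓▓▓▓▓▓▓▓▓▓▓▓▓▓▓▓▓▓▓▓▓▓▓▓▓▓▓▓▓▓▓▓▓▓ 
▓▓▓▓▓▓▓▓▓▓▓▓▓▓▓▓▓▓▓▓▓▓▓▓▓▓▓▓▓▓▓▓▓▓▓▓ 
▓▓▓▓▓▓▓▓▓▓▓▓▓▓▓▓▓▓▓▓▓▓▓▓▓▓▓▓▓▓▓▓▓▓▓▓ 
████████████████████████████████████ 
████████████████████████████████████ 
████████████████████████████████████ 
████████████████████████████████████ 
████████████████████████████████████ 
                                     
                                     
                                     
                                     
                                     
                                     


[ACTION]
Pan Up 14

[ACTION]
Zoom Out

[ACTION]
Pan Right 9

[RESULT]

                                     
                                     
                                     
                                     
░░░░░░░░░░░░░░░░░░░░░░░░░░░          
░░░░░░░░░░░░░░░░░░░░░░░░░░░          
░░░░░░░░░░░░░░░░░░░░░░░░░░░          
░░░░░░░░░░░░░░░░░░░░░░░░░░░          
▒▒▒▒▒▒▒▒▒▒▒▒▒▒▒▒▒▒▒▒▒▒▒▒▒▒▒          
▒▒▒▒▒▒▒▒▒▒▒▒▒▒▒▒▒▒▒▒▒▒▒▒▒▒▒          
▒▒▒▒▒▒▒▒▒▒▒▒▒▒▒▒▒▒▒▒▒▒▒▒▒▒▒          
▒▒▒▒▒▒▒▒▒▒▒▒▒▒▒▒▒▒▒▒▒▒▒▒▒▒▒          
▓▓▓▓▓▓▓▓▓▓▓▓▓▓▓▓▓▓▓▓▓▓▓▓▓▓▓          
▓▓▓▓▓▓▓▓▓▓▓▓▓▓▓▓▓▓▓▓▓▓▓▓▓▓▓          
▓▓▓▓▓▓▓▓▓▓▓▓▓▓▓▓▓▓▓▓▓▓▓▓▓▓▓          
▓▓▓▓▓▓▓▓▓▓▓▓▓▓▓▓▓▓▓▓▓▓▓▓▓▓▓          
███████████████████████████          
███████████████████████████          
███████████████████████████          
███████████████████████████          
███████████████████████████          
                                     
                                     
                                     
                                     
                                     
                                     


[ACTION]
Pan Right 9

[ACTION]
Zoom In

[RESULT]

                                     
                                     
                                     
                                     
                                     
                                     
                                     
                                     
░░░░░░░░░░░░░░░░░░░░░░░░░░░░░░░░░░░░░
░░░░░░░░░░░░░░░░░░░░░░░░░░░░░░░░░░░░░
░░░░░░░░░░░░░░░░░░░░░░░░░░░░░░░░░░░░░
░░░░░░░░░░░░░░░░░░░░░░░░░░░░░░░░░░░░░
░░░░░░░░░░░░░░░░░░░░░░░░░░░░░░░░░░░░░
░░░░░░░░░░░░░░░░░░░░░░░░░░░░░░░░░░░░░
░░░░░░░░░░░░░░░░░░░░░░░░░░░░░░░░░░░░░
░░░░░░░░░░░░░░░░░░░░░░░░░░░░░░░░░░░░░
▒▒▒▒▒▒▒▒▒▒▒▒▒▒▒▒▒▒▒▒▒▒▒▒▒▒▒▒▒▒▒▒▒▒▒▒▒
▒▒▒▒▒▒▒▒▒▒▒▒▒▒▒▒▒▒▒▒▒▒▒▒▒▒▒▒▒▒▒▒▒▒▒▒▒
▒▒▒▒▒▒▒▒▒▒▒▒▒▒▒▒▒▒▒▒▒▒▒▒▒▒▒▒▒▒▒▒▒▒▒▒▒
▒▒▒▒▒▒▒▒▒▒▒▒▒▒▒▒▒▒▒▒▒▒▒▒▒▒▒▒▒▒▒▒▒▒▒▒▒
▒▒▒▒▒▒▒▒▒▒▒▒▒▒▒▒▒▒▒▒▒▒▒▒▒▒▒▒▒▒▒▒▒▒▒▒▒
▒▒▒▒▒▒▒▒▒▒▒▒▒▒▒▒▒▒▒▒▒▒▒▒▒▒▒▒▒▒▒▒▒▒▒▒▒
▒▒▒▒▒▒▒▒▒▒▒▒▒▒▒▒▒▒▒▒▒▒▒▒▒▒▒▒▒▒▒▒▒▒▒▒▒
▒▒▒▒▒▒▒▒▒▒▒▒▒▒▒▒▒▒▒▒▒▒▒▒▒▒▒▒▒▒▒▒▒▒▒▒▒
▓▓▓▓▓▓▓▓▓▓▓▓▓▓▓▓▓▓▓▓▓▓▓▓▓▓▓▓▓▓▓▓▓▓▓▓▓
▓▓▓▓▓▓▓▓▓▓▓▓▓▓▓▓▓▓▓▓▓▓▓▓▓▓▓▓▓▓▓▓▓▓▓▓▓
▓▓▓▓▓▓▓▓▓▓▓▓▓▓▓▓▓▓▓▓▓▓▓▓▓▓▓▓▓▓▓▓▓▓▓▓▓


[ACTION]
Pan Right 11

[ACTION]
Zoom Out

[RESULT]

                                     
                                     
                                     
                                     
░░░░░░░                              
░░░░░░░                              
░░░░░░░                              
░░░░░░░                              
▒▒▒▒▒▒▒                              
▒▒▒▒▒▒▒                              
▒▒▒▒▒▒▒                              
▒▒▒▒▒▒▒                              
▓▓▓▓▓▓▓                              
▓▓▓▓▓▓▓                              
▓▓▓▓▓▓▓                              
▓▓▓▓▓▓▓                              
███████                              
███████                              
███████                              
███████                              
███████                              
                                     
                                     
                                     
                                     
                                     
                                     


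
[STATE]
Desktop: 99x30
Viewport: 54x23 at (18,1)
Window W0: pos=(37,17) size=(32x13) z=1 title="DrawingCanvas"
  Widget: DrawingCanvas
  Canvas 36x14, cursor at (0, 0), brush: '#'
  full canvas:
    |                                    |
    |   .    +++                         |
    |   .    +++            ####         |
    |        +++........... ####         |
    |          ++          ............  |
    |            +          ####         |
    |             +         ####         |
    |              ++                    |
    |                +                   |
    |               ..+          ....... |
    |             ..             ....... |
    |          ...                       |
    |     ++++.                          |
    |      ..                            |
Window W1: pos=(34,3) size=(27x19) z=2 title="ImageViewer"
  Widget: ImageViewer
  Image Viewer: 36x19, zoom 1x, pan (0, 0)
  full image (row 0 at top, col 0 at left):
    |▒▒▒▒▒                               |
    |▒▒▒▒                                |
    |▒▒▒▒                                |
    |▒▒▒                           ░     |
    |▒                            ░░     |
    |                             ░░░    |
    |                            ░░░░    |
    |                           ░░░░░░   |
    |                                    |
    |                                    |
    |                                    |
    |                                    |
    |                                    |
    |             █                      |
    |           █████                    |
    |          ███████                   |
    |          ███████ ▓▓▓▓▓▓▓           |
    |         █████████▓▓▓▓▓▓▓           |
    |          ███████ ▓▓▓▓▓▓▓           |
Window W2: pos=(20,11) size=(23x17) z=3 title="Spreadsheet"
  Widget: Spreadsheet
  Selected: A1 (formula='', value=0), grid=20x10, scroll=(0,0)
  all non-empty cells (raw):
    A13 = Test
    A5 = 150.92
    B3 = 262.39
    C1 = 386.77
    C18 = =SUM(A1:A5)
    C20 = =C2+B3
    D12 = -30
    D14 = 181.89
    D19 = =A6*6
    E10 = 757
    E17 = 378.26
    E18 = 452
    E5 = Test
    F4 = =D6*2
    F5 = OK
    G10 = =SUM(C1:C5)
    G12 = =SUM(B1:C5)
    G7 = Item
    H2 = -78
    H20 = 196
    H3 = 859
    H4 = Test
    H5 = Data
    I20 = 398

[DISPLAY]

                                                      
                                                      
                ┏━━━━━━━━━━━━━━━━━━━━━━━━━┓           
                ┃ ImageViewer             ┃           
                ┠─────────────────────────┨           
                ┃▒▒▒▒▒                    ┃           
                ┃▒▒▒▒                     ┃           
                ┃▒▒▒▒                     ┃           
                ┃▒▒▒                      ┃           
                ┃▒                        ┃           
  ┏━━━━━━━━━━━━━━━━━━━━━┓                 ┃           
  ┃ Spreadsheet         ┃                 ┃           
  ┠─────────────────────┨                 ┃           
  ┃A1:                  ┃                 ┃           
  ┃       A       B     ┃                 ┃           
  ┃---------------------┃                 ┃           
  ┃  1      [0]       0 ┃                 ┃━━━━━━━┓   
  ┃  2        0       0 ┃                 ┃       ┃   
  ┃  3        0  262.39 ┃     █           ┃───────┨   
  ┃  4        0       0 ┃   █████         ┃       ┃   
  ┃  5   150.92       0 ┃━━━━━━━━━━━━━━━━━┛       ┃   
  ┃  6        0       0 ┃   +++            ####   ┃   
  ┃  7        0       0 ┃   +++........... ####   ┃   


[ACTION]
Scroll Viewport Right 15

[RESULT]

                                                      
                                                      
 ┏━━━━━━━━━━━━━━━━━━━━━━━━━┓                          
 ┃ ImageViewer             ┃                          
 ┠─────────────────────────┨                          
 ┃▒▒▒▒▒                    ┃                          
 ┃▒▒▒▒                     ┃                          
 ┃▒▒▒▒                     ┃                          
 ┃▒▒▒                      ┃                          
 ┃▒                        ┃                          
━━━━━━━━━┓                 ┃                          
         ┃                 ┃                          
─────────┨                 ┃                          
         ┃                 ┃                          
   B     ┃                 ┃                          
---------┃                 ┃                          
       0 ┃                 ┃━━━━━━━┓                  
       0 ┃                 ┃       ┃                  
  262.39 ┃     █           ┃───────┨                  
       0 ┃   █████         ┃       ┃                  
       0 ┃━━━━━━━━━━━━━━━━━┛       ┃                  
       0 ┃   +++            ####   ┃                  
       0 ┃   +++........... ####   ┃                  


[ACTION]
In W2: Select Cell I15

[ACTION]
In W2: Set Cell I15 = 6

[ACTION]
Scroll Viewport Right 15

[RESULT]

                                                      
                                                      
━━━━━━━━━━━━━━━┓                                      
er             ┃                                      
───────────────┨                                      
               ┃                                      
               ┃                                      
               ┃                                      
               ┃                                      
               ┃                                      
               ┃                                      
               ┃                                      
               ┃                                      
               ┃                                      
               ┃                                      
               ┃                                      
               ┃━━━━━━━┓                              
               ┃       ┃                              
   █           ┃───────┨                              
 █████         ┃       ┃                              
━━━━━━━━━━━━━━━┛       ┃                              
 +++            ####   ┃                              
 +++........... ####   ┃                              


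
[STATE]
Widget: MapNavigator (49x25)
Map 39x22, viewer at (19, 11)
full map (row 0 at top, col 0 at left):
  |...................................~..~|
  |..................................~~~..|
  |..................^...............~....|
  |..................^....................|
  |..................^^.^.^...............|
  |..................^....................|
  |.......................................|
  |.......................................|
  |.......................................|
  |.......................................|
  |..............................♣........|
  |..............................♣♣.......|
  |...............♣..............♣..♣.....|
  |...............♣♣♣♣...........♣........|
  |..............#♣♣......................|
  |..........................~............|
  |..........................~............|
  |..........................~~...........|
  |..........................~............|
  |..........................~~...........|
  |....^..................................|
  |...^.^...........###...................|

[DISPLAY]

                                                 
     ...................................~..~     
     ..................................~~~..     
     ..................^...............~....     
     ..................^....................     
     ..................^^.^.^...............     
     ..................^....................     
     .......................................     
     .......................................     
     .......................................     
     .......................................     
     ..............................♣........     
     ...................@..........♣♣.......     
     ...............♣..............♣..♣.....     
     ...............♣♣♣♣...........♣........     
     ..............#♣♣......................     
     ..........................~............     
     ..........................~............     
     ..........................~~...........     
     ..........................~............     
     ..........................~~...........     
     ....^..................................     
     ...^.^...........###...................     
                                                 
                                                 


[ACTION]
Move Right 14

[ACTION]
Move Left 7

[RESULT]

                                                 
.................................~..~            
................................~~~..            
................^...............~....            
................^....................            
................^^.^.^...............            
................^....................            
.....................................            
.....................................            
.....................................            
.....................................            
............................♣........            
........................@...♣♣.......            
.............♣..............♣..♣.....            
.............♣♣♣♣...........♣........            
............#♣♣......................            
........................~............            
........................~............            
........................~~...........            
........................~............            
........................~~...........            
..^..................................            
.^.^...........###...................            
                                                 
                                                 


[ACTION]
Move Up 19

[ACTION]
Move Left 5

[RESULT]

                                                 
                                                 
                                                 
                                                 
                                                 
                                                 
                                                 
                                                 
                                                 
                                                 
                                                 
                                                 
   .....................@.............~..~       
   ..................................~~~..       
   ..................^...............~....       
   ..................^....................       
   ..................^^.^.^...............       
   ..................^....................       
   .......................................       
   .......................................       
   .......................................       
   .......................................       
   ..............................♣........       
   ..............................♣♣.......       
   ...............♣..............♣..♣.....       
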